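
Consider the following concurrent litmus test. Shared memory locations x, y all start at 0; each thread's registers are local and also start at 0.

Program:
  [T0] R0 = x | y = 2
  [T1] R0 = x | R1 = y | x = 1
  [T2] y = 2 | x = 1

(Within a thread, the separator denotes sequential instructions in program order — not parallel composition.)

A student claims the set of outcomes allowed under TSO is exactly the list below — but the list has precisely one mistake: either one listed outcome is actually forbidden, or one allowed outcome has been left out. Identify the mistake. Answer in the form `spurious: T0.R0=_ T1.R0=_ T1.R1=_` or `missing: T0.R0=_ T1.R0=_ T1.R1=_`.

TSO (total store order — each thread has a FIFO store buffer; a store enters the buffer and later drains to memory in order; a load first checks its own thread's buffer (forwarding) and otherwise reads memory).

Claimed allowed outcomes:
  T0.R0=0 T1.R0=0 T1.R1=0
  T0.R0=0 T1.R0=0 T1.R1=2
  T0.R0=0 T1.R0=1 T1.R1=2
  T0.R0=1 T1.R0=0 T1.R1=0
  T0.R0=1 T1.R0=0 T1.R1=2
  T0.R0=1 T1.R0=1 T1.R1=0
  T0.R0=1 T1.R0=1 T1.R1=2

spurious: T0.R0=1 T1.R0=1 T1.R1=0

outcome vector order: (T0.R0,T1.R0,T1.R1)
under TSO → <0 0 0> <0 0 2> <0 1 2> <1 0 0> <1 0 2> <1 1 2>
claimed∖TSO = {<1 1 0>}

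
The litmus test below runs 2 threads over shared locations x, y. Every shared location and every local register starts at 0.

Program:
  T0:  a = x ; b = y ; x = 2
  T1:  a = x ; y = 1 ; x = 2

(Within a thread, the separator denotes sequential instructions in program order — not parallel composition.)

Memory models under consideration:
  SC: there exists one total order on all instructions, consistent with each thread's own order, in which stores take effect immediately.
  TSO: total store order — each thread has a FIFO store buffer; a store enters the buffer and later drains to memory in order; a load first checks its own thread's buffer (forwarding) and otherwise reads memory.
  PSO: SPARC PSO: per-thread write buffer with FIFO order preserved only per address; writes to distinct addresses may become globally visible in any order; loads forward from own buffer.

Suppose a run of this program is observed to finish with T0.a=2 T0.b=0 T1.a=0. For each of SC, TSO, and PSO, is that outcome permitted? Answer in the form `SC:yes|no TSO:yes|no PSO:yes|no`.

outcome vector order: (T0.a,T0.b,T1.a)
[SC] allowed = {0/0/0, 0/0/2, 0/1/0, 2/1/0}
[TSO] allowed = {0/0/0, 0/0/2, 0/1/0, 2/1/0}
[PSO] allowed = {0/0/0, 0/0/2, 0/1/0, 2/0/0, 2/1/0}
target 2/0/0 ∈ {PSO}

SC:no TSO:no PSO:yes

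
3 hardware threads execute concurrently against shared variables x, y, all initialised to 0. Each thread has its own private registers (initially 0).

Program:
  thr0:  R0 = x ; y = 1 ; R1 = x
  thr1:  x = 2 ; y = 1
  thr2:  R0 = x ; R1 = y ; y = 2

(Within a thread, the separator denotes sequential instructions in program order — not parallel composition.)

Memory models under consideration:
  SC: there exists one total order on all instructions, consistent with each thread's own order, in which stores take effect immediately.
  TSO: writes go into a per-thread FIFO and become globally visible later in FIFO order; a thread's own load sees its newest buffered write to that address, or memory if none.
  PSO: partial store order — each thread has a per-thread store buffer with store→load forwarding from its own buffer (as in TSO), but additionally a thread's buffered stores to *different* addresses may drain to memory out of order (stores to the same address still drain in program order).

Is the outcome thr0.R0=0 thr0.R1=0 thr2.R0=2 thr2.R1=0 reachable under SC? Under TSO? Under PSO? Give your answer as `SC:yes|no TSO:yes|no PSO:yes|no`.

outcome vector order: (thr0.R0,thr0.R1,thr2.R0,thr2.R1)
SC (11): <0 0 0 0>, <0 0 0 1>, <0 0 2 1>, <0 2 0 0>, <0 2 0 1>, <0 2 2 0>, <0 2 2 1>, <2 2 0 0>, <2 2 0 1>, <2 2 2 0>, <2 2 2 1>
TSO (12): <0 0 0 0>, <0 0 0 1>, <0 0 2 0>, <0 0 2 1>, <0 2 0 0>, <0 2 0 1>, <0 2 2 0>, <0 2 2 1>, <2 2 0 0>, <2 2 0 1>, <2 2 2 0>, <2 2 2 1>
PSO (12): <0 0 0 0>, <0 0 0 1>, <0 0 2 0>, <0 0 2 1>, <0 2 0 0>, <0 2 0 1>, <0 2 2 0>, <0 2 2 1>, <2 2 0 0>, <2 2 0 1>, <2 2 2 0>, <2 2 2 1>
target <0 0 2 0> ∈ {TSO,PSO}

SC:no TSO:yes PSO:yes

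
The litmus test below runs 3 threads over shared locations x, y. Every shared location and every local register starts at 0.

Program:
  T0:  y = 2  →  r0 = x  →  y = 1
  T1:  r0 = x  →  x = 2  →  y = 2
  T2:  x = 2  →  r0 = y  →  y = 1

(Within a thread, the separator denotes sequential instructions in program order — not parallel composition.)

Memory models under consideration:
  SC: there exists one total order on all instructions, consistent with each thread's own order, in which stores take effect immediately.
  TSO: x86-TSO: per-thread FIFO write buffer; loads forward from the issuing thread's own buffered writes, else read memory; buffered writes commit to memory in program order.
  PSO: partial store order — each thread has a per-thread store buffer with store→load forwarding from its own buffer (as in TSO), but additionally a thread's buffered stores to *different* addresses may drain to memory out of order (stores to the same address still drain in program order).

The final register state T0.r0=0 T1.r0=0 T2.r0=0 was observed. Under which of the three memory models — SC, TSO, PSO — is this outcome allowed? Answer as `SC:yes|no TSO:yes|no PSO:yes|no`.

SC:no TSO:yes PSO:yes

outcome vector order: (T0.r0,T1.r0,T2.r0)
SC: 10 outcomes — {0/0/1; 0/0/2; 0/2/1; 0/2/2; 2/0/0; 2/0/1; 2/0/2; 2/2/0; 2/2/1; 2/2/2}
TSO: 12 outcomes — {0/0/0; 0/0/1; 0/0/2; 0/2/0; 0/2/1; 0/2/2; 2/0/0; 2/0/1; 2/0/2; 2/2/0; 2/2/1; 2/2/2}
PSO: 12 outcomes — {0/0/0; 0/0/1; 0/0/2; 0/2/0; 0/2/1; 0/2/2; 2/0/0; 2/0/1; 2/0/2; 2/2/0; 2/2/1; 2/2/2}
target 0/0/0 ∈ {TSO,PSO}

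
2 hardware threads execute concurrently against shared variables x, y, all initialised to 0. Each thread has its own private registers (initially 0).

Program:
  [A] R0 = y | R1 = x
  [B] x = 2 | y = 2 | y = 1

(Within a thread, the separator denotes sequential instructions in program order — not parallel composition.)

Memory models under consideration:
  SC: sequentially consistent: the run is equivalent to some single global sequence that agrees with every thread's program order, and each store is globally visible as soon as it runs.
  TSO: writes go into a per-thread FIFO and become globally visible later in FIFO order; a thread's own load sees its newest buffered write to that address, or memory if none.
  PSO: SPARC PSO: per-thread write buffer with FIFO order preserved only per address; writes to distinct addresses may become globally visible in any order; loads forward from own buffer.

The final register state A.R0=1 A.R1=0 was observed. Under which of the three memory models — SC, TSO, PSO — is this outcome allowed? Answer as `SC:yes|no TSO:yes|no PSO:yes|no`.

outcome vector order: (A.R0,A.R1)
[SC] allowed = {(0,0) (0,2) (1,2) (2,2)}
[TSO] allowed = {(0,0) (0,2) (1,2) (2,2)}
[PSO] allowed = {(0,0) (0,2) (1,0) (1,2) (2,0) (2,2)}
target (1,0) ∈ {PSO}

SC:no TSO:no PSO:yes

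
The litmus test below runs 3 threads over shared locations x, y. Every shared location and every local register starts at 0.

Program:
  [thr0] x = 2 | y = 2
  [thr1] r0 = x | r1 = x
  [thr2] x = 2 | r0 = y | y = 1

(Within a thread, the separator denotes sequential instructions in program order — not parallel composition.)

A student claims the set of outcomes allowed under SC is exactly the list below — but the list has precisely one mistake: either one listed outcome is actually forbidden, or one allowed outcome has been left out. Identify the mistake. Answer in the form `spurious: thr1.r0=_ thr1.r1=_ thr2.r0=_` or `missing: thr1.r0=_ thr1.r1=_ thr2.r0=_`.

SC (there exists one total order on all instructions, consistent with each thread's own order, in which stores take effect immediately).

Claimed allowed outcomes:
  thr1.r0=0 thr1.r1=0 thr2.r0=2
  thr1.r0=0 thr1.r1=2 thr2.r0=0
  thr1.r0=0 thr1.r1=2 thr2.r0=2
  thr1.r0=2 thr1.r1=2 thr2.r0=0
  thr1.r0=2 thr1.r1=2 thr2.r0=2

missing: thr1.r0=0 thr1.r1=0 thr2.r0=0

outcome vector order: (thr1.r0,thr1.r1,thr2.r0)
under SC → 000; 002; 020; 022; 220; 222
SC∖claimed = {000}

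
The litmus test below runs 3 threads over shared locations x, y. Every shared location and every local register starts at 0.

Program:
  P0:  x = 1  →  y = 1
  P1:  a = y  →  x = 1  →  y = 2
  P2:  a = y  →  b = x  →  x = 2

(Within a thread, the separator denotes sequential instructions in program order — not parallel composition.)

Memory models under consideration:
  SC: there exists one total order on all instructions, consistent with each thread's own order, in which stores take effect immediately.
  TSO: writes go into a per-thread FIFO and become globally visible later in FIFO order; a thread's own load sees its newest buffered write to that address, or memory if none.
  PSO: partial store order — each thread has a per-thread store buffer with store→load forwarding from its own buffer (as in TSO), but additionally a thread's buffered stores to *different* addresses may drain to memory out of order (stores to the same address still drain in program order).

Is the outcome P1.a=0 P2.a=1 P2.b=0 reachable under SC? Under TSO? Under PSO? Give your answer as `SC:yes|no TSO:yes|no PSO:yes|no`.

SC:no TSO:no PSO:yes

outcome vector order: (P1.a,P2.a,P2.b)
under SC → (0,0,0), (0,0,1), (0,1,1), (0,2,1), (1,0,0), (1,0,1), (1,1,1), (1,2,1)
under TSO → (0,0,0), (0,0,1), (0,1,1), (0,2,1), (1,0,0), (1,0,1), (1,1,1), (1,2,1)
under PSO → (0,0,0), (0,0,1), (0,1,0), (0,1,1), (0,2,0), (0,2,1), (1,0,0), (1,0,1), (1,1,0), (1,1,1), (1,2,0), (1,2,1)
target (0,1,0) ∈ {PSO}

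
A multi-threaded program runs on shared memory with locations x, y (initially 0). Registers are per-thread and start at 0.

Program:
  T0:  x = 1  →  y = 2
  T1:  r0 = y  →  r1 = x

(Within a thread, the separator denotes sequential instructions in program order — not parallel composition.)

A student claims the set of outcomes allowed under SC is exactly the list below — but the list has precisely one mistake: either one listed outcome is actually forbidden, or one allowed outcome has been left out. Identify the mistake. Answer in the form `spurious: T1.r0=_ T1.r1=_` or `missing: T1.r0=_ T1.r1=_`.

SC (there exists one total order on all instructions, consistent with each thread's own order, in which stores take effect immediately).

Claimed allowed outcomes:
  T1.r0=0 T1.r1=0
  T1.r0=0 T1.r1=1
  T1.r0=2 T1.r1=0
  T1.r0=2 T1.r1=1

spurious: T1.r0=2 T1.r1=0

outcome vector order: (T1.r0,T1.r1)
SC: 3 outcomes — {0/0 0/1 2/1}
claimed∖SC = {2/0}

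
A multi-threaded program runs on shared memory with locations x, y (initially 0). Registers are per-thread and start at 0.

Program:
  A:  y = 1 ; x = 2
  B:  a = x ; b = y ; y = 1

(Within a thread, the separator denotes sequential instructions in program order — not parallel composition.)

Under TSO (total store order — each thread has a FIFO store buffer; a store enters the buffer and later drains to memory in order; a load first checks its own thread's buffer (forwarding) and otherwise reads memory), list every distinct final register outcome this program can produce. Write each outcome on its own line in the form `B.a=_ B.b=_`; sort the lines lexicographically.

outcome vector order: (B.a,B.b)
|TSO outcomes| = 3

B.a=0 B.b=0
B.a=0 B.b=1
B.a=2 B.b=1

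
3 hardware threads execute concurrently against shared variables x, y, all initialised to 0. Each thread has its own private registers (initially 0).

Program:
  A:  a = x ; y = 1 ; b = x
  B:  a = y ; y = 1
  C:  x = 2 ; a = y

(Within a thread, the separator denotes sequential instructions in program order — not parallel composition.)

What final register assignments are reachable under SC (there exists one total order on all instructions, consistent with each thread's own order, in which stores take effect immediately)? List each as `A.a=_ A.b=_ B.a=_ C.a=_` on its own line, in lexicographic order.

outcome vector order: (A.a,A.b,B.a,C.a)
|SC outcomes| = 10

A.a=0 A.b=0 B.a=0 C.a=1
A.a=0 A.b=0 B.a=1 C.a=1
A.a=0 A.b=2 B.a=0 C.a=0
A.a=0 A.b=2 B.a=0 C.a=1
A.a=0 A.b=2 B.a=1 C.a=0
A.a=0 A.b=2 B.a=1 C.a=1
A.a=2 A.b=2 B.a=0 C.a=0
A.a=2 A.b=2 B.a=0 C.a=1
A.a=2 A.b=2 B.a=1 C.a=0
A.a=2 A.b=2 B.a=1 C.a=1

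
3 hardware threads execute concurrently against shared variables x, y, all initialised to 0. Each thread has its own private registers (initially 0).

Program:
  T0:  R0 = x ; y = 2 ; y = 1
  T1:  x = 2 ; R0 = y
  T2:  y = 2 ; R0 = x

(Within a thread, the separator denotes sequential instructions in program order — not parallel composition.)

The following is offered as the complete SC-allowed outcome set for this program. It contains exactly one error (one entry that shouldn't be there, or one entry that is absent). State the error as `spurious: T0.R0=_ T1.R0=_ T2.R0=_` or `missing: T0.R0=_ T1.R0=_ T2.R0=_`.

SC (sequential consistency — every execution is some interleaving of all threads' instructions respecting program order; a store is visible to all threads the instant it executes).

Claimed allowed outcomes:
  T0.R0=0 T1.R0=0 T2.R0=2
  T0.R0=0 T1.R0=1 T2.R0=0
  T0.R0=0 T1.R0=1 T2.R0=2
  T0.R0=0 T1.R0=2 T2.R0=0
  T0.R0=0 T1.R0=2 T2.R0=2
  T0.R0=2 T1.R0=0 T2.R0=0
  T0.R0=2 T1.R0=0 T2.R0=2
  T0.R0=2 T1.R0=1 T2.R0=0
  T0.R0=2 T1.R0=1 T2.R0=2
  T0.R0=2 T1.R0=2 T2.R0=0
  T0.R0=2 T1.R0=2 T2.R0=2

spurious: T0.R0=2 T1.R0=0 T2.R0=0

outcome vector order: (T0.R0,T1.R0,T2.R0)
[SC] allowed = {002; 010; 012; 020; 022; 202; 210; 212; 220; 222}
claimed∖SC = {200}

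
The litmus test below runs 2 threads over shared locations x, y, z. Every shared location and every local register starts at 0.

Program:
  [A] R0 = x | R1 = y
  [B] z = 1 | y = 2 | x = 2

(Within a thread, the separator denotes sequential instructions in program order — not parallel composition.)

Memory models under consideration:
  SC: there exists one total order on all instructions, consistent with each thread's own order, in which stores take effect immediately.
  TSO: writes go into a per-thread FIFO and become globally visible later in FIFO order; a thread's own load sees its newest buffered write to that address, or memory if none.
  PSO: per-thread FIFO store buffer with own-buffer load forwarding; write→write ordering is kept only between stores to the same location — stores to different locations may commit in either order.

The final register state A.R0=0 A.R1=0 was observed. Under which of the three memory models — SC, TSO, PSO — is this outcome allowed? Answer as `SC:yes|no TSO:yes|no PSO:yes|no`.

SC:yes TSO:yes PSO:yes

outcome vector order: (A.R0,A.R1)
[SC] allowed = {0/0, 0/2, 2/2}
[TSO] allowed = {0/0, 0/2, 2/2}
[PSO] allowed = {0/0, 0/2, 2/0, 2/2}
target 0/0 ∈ {SC,TSO,PSO}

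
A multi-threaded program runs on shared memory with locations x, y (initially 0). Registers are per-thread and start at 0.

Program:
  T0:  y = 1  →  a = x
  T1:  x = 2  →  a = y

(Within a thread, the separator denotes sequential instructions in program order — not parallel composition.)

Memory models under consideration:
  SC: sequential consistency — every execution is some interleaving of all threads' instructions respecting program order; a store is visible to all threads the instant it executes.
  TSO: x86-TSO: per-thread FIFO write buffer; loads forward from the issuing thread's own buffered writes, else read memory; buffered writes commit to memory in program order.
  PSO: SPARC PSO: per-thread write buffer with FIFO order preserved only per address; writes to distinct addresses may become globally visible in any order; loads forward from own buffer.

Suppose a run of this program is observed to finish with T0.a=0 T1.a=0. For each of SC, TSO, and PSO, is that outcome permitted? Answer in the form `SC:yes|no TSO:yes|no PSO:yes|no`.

SC:no TSO:yes PSO:yes

outcome vector order: (T0.a,T1.a)
SC: 3 outcomes — {0/1, 2/0, 2/1}
TSO: 4 outcomes — {0/0, 0/1, 2/0, 2/1}
PSO: 4 outcomes — {0/0, 0/1, 2/0, 2/1}
target 0/0 ∈ {TSO,PSO}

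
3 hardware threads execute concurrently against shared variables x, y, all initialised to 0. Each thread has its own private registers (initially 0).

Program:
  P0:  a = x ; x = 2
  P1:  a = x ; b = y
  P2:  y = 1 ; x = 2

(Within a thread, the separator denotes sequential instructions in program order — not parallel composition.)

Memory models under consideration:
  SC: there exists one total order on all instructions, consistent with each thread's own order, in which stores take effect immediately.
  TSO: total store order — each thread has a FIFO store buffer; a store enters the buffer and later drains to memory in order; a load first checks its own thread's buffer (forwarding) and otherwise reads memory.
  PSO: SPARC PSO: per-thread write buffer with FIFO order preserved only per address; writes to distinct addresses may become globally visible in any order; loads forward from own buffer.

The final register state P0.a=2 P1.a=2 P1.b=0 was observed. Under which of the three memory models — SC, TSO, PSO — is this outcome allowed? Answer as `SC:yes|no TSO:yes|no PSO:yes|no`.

outcome vector order: (P0.a,P1.a,P1.b)
under SC → (0,0,0), (0,0,1), (0,2,0), (0,2,1), (2,0,0), (2,0,1), (2,2,1)
under TSO → (0,0,0), (0,0,1), (0,2,0), (0,2,1), (2,0,0), (2,0,1), (2,2,1)
under PSO → (0,0,0), (0,0,1), (0,2,0), (0,2,1), (2,0,0), (2,0,1), (2,2,0), (2,2,1)
target (2,2,0) ∈ {PSO}

SC:no TSO:no PSO:yes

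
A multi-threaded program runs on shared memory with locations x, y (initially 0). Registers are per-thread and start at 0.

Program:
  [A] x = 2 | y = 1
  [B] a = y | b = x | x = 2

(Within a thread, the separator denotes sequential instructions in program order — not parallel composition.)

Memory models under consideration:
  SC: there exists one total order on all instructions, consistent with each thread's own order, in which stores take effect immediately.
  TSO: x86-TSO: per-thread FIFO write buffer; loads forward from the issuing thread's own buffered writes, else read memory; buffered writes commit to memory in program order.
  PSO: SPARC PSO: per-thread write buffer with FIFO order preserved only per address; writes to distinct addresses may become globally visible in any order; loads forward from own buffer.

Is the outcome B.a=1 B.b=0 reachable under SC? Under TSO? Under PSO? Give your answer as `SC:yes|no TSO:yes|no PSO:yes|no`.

SC:no TSO:no PSO:yes

outcome vector order: (B.a,B.b)
under SC → <0 0> <0 2> <1 2>
under TSO → <0 0> <0 2> <1 2>
under PSO → <0 0> <0 2> <1 0> <1 2>
target <1 0> ∈ {PSO}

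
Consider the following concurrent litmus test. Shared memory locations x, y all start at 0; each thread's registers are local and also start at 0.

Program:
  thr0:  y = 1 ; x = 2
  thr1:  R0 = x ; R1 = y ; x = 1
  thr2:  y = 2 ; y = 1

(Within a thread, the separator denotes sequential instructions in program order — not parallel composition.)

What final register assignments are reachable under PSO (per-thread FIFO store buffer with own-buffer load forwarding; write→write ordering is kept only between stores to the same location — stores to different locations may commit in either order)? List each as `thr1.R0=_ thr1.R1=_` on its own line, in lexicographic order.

thr1.R0=0 thr1.R1=0
thr1.R0=0 thr1.R1=1
thr1.R0=0 thr1.R1=2
thr1.R0=2 thr1.R1=0
thr1.R0=2 thr1.R1=1
thr1.R0=2 thr1.R1=2

outcome vector order: (thr1.R0,thr1.R1)
|PSO outcomes| = 6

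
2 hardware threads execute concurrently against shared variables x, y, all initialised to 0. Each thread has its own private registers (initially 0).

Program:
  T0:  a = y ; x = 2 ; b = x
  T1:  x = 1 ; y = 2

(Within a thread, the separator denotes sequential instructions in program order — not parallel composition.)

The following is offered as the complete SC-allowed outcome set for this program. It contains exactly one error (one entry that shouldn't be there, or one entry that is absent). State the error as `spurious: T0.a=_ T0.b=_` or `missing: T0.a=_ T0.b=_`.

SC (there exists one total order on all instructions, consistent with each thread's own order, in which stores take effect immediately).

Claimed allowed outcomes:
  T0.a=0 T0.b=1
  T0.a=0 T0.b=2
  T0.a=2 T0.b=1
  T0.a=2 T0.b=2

spurious: T0.a=2 T0.b=1

outcome vector order: (T0.a,T0.b)
SC (3): 0/1 0/2 2/2
claimed∖SC = {2/1}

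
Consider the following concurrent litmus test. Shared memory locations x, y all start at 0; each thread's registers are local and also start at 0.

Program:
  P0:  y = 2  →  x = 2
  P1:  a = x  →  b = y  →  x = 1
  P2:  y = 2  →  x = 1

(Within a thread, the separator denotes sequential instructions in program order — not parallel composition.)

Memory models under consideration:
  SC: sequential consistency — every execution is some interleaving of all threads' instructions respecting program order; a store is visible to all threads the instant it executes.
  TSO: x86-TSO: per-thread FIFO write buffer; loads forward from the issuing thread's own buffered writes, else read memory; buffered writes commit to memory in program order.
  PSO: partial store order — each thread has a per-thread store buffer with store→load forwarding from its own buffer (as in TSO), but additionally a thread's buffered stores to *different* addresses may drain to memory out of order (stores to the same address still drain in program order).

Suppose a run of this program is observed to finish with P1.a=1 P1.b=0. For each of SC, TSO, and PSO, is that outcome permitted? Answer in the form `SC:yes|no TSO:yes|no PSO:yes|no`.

SC:no TSO:no PSO:yes

outcome vector order: (P1.a,P1.b)
SC (4): 0/0 0/2 1/2 2/2
TSO (4): 0/0 0/2 1/2 2/2
PSO (6): 0/0 0/2 1/0 1/2 2/0 2/2
target 1/0 ∈ {PSO}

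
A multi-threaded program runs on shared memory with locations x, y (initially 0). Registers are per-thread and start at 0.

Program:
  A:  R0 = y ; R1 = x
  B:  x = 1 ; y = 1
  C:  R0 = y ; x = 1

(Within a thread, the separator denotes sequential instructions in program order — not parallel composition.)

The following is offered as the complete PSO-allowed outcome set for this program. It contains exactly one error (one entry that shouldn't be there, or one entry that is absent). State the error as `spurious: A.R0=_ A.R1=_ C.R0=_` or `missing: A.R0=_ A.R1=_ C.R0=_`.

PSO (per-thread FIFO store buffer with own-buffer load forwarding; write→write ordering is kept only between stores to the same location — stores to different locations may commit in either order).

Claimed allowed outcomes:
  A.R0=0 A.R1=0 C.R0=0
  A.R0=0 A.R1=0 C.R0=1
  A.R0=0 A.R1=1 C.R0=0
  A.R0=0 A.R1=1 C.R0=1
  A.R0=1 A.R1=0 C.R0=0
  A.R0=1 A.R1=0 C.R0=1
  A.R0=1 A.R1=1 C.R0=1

outcome vector order: (A.R0,A.R1,C.R0)
PSO: 8 outcomes — {0/0/0 0/0/1 0/1/0 0/1/1 1/0/0 1/0/1 1/1/0 1/1/1}
PSO∖claimed = {1/1/0}

missing: A.R0=1 A.R1=1 C.R0=0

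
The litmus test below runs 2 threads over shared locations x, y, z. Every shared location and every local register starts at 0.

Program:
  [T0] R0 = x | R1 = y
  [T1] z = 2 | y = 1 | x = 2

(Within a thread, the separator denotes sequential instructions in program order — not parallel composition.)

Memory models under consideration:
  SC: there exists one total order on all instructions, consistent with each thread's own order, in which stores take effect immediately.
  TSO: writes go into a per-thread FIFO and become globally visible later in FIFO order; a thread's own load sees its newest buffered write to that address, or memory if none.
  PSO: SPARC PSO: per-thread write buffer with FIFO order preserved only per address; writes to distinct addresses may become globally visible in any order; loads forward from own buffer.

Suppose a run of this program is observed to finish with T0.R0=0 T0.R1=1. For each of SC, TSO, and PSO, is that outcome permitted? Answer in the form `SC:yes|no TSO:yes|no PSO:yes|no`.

SC:yes TSO:yes PSO:yes

outcome vector order: (T0.R0,T0.R1)
[SC] allowed = {(0,0); (0,1); (2,1)}
[TSO] allowed = {(0,0); (0,1); (2,1)}
[PSO] allowed = {(0,0); (0,1); (2,0); (2,1)}
target (0,1) ∈ {SC,TSO,PSO}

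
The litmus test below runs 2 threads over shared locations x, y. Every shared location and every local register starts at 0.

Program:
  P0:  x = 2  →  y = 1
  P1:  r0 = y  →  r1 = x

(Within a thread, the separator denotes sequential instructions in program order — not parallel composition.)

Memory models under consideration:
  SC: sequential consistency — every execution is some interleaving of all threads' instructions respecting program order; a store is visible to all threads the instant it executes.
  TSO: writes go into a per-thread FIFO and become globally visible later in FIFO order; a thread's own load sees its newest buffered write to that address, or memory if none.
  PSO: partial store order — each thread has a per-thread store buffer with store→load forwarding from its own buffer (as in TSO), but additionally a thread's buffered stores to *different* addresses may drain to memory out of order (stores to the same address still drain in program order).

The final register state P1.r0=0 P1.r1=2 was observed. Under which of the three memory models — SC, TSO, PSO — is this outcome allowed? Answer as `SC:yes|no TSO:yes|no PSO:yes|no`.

outcome vector order: (P1.r0,P1.r1)
[SC] allowed = {(0,0) (0,2) (1,2)}
[TSO] allowed = {(0,0) (0,2) (1,2)}
[PSO] allowed = {(0,0) (0,2) (1,0) (1,2)}
target (0,2) ∈ {SC,TSO,PSO}

SC:yes TSO:yes PSO:yes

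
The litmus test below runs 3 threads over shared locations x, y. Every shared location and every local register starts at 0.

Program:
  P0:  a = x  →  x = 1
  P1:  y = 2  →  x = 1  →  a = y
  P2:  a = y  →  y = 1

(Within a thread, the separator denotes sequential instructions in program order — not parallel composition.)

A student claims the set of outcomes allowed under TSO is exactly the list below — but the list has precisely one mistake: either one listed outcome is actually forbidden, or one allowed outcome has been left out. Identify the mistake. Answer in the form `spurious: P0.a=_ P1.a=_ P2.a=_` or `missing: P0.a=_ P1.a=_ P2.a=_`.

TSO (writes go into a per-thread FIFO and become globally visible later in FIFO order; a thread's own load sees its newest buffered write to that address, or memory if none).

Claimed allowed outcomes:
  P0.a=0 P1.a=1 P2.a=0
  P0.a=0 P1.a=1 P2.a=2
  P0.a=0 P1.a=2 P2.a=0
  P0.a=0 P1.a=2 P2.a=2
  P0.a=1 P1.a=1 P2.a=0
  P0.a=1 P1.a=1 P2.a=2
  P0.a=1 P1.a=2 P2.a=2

outcome vector order: (P0.a,P1.a,P2.a)
under TSO → (0,1,0); (0,1,2); (0,2,0); (0,2,2); (1,1,0); (1,1,2); (1,2,0); (1,2,2)
TSO∖claimed = {(1,2,0)}

missing: P0.a=1 P1.a=2 P2.a=0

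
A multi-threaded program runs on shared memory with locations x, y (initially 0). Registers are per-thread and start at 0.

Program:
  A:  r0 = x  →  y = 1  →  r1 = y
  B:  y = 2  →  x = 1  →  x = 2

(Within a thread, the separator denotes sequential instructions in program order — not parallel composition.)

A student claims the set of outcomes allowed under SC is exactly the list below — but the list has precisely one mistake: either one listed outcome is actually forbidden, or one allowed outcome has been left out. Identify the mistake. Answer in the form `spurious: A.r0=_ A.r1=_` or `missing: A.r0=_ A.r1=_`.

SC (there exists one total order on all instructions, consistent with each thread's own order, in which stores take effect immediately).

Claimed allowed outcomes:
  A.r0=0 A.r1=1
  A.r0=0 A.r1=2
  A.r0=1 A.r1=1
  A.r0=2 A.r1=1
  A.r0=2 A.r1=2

spurious: A.r0=2 A.r1=2

outcome vector order: (A.r0,A.r1)
SC: 4 outcomes — {(0,1) (0,2) (1,1) (2,1)}
claimed∖SC = {(2,2)}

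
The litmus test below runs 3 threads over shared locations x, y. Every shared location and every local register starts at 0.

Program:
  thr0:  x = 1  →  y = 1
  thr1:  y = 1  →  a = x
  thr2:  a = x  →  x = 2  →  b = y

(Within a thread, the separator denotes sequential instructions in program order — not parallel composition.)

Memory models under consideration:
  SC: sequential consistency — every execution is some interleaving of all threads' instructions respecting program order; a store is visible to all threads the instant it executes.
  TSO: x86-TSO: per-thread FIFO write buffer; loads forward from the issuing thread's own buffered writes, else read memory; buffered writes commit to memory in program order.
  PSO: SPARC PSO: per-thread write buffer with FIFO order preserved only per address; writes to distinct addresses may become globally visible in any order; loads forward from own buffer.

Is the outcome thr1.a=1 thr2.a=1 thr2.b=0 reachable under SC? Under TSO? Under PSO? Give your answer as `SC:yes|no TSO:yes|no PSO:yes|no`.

outcome vector order: (thr1.a,thr2.a,thr2.b)
SC (9): (0,0,1) (0,1,1) (1,0,0) (1,0,1) (1,1,1) (2,0,0) (2,0,1) (2,1,0) (2,1,1)
TSO (12): (0,0,0) (0,0,1) (0,1,0) (0,1,1) (1,0,0) (1,0,1) (1,1,0) (1,1,1) (2,0,0) (2,0,1) (2,1,0) (2,1,1)
PSO (12): (0,0,0) (0,0,1) (0,1,0) (0,1,1) (1,0,0) (1,0,1) (1,1,0) (1,1,1) (2,0,0) (2,0,1) (2,1,0) (2,1,1)
target (1,1,0) ∈ {TSO,PSO}

SC:no TSO:yes PSO:yes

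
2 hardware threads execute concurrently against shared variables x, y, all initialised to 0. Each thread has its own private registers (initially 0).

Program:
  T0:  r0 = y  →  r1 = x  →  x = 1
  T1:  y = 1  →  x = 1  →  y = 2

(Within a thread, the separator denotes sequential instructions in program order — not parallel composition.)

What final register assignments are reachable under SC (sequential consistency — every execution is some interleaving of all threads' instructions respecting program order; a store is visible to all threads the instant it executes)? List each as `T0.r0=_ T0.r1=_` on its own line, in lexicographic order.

T0.r0=0 T0.r1=0
T0.r0=0 T0.r1=1
T0.r0=1 T0.r1=0
T0.r0=1 T0.r1=1
T0.r0=2 T0.r1=1

outcome vector order: (T0.r0,T0.r1)
|SC outcomes| = 5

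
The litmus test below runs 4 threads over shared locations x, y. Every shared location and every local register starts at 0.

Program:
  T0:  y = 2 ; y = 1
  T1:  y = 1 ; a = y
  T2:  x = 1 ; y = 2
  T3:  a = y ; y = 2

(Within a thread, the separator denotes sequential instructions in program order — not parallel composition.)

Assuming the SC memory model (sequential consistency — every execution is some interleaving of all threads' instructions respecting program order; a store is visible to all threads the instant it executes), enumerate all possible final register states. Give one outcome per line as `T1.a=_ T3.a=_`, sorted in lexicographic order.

T1.a=1 T3.a=0
T1.a=1 T3.a=1
T1.a=1 T3.a=2
T1.a=2 T3.a=0
T1.a=2 T3.a=1
T1.a=2 T3.a=2

outcome vector order: (T1.a,T3.a)
|SC outcomes| = 6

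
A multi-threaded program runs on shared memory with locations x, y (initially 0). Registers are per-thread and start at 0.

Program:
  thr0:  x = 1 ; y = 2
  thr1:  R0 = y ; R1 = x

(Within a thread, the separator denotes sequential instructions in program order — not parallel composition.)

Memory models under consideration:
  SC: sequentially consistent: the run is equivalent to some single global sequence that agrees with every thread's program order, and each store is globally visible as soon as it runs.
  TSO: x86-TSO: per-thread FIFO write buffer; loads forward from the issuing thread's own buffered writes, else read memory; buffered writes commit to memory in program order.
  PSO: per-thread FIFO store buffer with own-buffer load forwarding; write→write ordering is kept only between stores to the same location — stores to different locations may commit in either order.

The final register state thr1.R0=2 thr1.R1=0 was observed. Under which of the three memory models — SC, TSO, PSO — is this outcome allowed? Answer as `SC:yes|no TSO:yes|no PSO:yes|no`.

SC:no TSO:no PSO:yes

outcome vector order: (thr1.R0,thr1.R1)
SC (3): 0/0, 0/1, 2/1
TSO (3): 0/0, 0/1, 2/1
PSO (4): 0/0, 0/1, 2/0, 2/1
target 2/0 ∈ {PSO}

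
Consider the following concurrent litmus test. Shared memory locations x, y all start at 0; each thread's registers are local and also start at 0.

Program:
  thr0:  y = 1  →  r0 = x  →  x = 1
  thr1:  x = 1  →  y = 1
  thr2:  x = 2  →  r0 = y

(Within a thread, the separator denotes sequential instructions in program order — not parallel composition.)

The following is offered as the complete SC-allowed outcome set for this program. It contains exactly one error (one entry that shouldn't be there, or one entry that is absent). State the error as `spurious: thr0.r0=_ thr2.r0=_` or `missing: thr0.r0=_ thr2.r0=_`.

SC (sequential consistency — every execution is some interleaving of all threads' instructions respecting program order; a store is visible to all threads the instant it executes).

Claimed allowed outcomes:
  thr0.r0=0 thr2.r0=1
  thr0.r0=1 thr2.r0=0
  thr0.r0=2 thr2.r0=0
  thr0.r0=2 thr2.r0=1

missing: thr0.r0=1 thr2.r0=1

outcome vector order: (thr0.r0,thr2.r0)
SC: 5 outcomes — {(0,1); (1,0); (1,1); (2,0); (2,1)}
SC∖claimed = {(1,1)}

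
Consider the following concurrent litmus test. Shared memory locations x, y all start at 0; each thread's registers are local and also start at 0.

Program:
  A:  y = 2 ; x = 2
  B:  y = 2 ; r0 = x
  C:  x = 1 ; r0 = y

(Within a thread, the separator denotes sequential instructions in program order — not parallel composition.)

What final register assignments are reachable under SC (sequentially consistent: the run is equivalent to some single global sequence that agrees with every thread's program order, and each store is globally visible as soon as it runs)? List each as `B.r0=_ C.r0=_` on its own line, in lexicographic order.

B.r0=0 C.r0=2
B.r0=1 C.r0=0
B.r0=1 C.r0=2
B.r0=2 C.r0=0
B.r0=2 C.r0=2

outcome vector order: (B.r0,C.r0)
|SC outcomes| = 5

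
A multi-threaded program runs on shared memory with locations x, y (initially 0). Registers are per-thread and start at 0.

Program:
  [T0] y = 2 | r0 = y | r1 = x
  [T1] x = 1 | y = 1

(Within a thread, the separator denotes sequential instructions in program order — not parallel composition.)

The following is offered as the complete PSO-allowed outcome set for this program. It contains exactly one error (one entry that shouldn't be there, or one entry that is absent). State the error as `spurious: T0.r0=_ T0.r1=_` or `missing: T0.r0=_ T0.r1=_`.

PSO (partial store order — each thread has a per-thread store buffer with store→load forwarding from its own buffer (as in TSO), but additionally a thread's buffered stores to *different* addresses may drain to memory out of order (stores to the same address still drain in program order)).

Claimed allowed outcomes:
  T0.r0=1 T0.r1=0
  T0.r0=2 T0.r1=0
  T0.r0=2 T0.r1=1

missing: T0.r0=1 T0.r1=1

outcome vector order: (T0.r0,T0.r1)
PSO: 4 outcomes — {(1,0); (1,1); (2,0); (2,1)}
PSO∖claimed = {(1,1)}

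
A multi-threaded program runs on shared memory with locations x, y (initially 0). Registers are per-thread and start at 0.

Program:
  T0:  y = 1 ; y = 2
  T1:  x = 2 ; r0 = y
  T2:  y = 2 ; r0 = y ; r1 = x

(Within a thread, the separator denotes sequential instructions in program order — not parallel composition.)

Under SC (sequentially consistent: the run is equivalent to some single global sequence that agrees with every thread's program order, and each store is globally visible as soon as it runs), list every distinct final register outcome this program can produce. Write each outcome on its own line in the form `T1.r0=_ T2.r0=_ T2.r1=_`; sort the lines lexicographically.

T1.r0=0 T2.r0=1 T2.r1=2
T1.r0=0 T2.r0=2 T2.r1=2
T1.r0=1 T2.r0=1 T2.r1=0
T1.r0=1 T2.r0=1 T2.r1=2
T1.r0=1 T2.r0=2 T2.r1=0
T1.r0=1 T2.r0=2 T2.r1=2
T1.r0=2 T2.r0=1 T2.r1=0
T1.r0=2 T2.r0=1 T2.r1=2
T1.r0=2 T2.r0=2 T2.r1=0
T1.r0=2 T2.r0=2 T2.r1=2

outcome vector order: (T1.r0,T2.r0,T2.r1)
|SC outcomes| = 10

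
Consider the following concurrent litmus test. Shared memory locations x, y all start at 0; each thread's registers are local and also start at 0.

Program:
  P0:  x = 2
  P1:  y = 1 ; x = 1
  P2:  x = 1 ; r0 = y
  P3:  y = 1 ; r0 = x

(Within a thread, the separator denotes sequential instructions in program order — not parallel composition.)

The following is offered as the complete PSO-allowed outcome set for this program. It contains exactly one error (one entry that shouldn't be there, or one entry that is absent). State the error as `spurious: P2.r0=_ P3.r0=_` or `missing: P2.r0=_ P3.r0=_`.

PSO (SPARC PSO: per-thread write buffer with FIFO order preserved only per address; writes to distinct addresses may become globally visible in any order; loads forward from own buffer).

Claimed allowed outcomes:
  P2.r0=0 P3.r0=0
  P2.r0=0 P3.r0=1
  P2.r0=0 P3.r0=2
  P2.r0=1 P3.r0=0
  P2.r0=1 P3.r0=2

missing: P2.r0=1 P3.r0=1

outcome vector order: (P2.r0,P3.r0)
PSO (6): 00 01 02 10 11 12
PSO∖claimed = {11}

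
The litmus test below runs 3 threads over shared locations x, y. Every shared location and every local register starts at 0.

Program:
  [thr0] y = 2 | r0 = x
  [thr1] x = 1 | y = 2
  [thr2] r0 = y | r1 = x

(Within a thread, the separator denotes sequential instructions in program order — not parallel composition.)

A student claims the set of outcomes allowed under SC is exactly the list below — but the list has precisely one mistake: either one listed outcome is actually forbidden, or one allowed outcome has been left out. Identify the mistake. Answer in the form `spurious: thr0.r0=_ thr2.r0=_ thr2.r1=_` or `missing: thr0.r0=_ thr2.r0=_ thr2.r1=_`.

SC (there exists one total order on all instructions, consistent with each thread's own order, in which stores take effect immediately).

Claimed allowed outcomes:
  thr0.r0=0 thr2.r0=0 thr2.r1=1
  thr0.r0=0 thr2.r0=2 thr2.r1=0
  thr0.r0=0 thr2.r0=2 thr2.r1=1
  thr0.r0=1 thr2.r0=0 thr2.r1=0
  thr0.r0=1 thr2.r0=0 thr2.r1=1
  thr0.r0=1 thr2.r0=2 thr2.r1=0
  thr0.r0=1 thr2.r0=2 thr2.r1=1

outcome vector order: (thr0.r0,thr2.r0,thr2.r1)
SC: 8 outcomes — {0/0/0 0/0/1 0/2/0 0/2/1 1/0/0 1/0/1 1/2/0 1/2/1}
SC∖claimed = {0/0/0}

missing: thr0.r0=0 thr2.r0=0 thr2.r1=0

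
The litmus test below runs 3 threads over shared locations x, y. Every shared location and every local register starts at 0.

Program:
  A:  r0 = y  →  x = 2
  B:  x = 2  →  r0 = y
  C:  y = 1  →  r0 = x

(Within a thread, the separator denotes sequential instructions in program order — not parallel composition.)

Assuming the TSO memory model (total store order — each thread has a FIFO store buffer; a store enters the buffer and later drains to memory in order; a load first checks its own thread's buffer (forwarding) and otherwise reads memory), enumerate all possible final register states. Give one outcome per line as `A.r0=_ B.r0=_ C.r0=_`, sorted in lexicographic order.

outcome vector order: (A.r0,B.r0,C.r0)
|TSO outcomes| = 8

A.r0=0 B.r0=0 C.r0=0
A.r0=0 B.r0=0 C.r0=2
A.r0=0 B.r0=1 C.r0=0
A.r0=0 B.r0=1 C.r0=2
A.r0=1 B.r0=0 C.r0=0
A.r0=1 B.r0=0 C.r0=2
A.r0=1 B.r0=1 C.r0=0
A.r0=1 B.r0=1 C.r0=2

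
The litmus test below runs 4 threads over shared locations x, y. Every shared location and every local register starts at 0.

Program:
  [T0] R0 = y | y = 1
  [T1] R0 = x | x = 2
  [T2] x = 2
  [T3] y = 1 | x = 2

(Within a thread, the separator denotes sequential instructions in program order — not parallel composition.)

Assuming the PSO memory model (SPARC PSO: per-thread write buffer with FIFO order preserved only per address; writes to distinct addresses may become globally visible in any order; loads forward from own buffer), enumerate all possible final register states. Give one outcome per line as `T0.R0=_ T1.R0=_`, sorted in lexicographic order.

outcome vector order: (T0.R0,T1.R0)
|PSO outcomes| = 4

T0.R0=0 T1.R0=0
T0.R0=0 T1.R0=2
T0.R0=1 T1.R0=0
T0.R0=1 T1.R0=2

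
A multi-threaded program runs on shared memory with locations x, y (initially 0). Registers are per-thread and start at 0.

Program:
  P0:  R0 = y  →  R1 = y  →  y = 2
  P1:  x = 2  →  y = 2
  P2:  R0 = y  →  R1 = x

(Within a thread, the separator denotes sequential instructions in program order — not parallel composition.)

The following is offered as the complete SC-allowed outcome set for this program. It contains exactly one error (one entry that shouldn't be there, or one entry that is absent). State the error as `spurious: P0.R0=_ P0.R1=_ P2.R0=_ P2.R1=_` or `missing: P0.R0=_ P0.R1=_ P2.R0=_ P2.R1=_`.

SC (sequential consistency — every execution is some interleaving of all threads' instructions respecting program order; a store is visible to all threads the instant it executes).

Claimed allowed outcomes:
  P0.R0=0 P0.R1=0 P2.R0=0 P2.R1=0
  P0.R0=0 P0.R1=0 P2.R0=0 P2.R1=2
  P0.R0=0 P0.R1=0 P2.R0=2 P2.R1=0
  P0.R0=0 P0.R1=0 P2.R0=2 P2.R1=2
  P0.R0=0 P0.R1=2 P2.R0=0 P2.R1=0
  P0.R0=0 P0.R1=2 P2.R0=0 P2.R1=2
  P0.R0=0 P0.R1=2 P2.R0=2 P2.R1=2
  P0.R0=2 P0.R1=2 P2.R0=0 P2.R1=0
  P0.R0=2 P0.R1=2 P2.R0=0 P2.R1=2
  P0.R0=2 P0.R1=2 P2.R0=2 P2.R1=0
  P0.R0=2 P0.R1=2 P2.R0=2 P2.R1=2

outcome vector order: (P0.R0,P0.R1,P2.R0,P2.R1)
SC: 10 outcomes — {0/0/0/0; 0/0/0/2; 0/0/2/0; 0/0/2/2; 0/2/0/0; 0/2/0/2; 0/2/2/2; 2/2/0/0; 2/2/0/2; 2/2/2/2}
claimed∖SC = {2/2/2/0}

spurious: P0.R0=2 P0.R1=2 P2.R0=2 P2.R1=0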